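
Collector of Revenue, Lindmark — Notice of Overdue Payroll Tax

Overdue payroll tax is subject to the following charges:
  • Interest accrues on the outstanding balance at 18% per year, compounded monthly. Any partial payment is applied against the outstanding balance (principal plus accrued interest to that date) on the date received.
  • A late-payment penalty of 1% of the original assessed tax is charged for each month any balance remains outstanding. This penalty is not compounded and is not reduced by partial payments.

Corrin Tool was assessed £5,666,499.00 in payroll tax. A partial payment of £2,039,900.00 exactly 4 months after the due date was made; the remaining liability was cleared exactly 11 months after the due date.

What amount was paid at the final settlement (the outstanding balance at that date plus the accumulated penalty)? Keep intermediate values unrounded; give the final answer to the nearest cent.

£5,034,188.73

Monthly rate = 18% ÷ 12 = 1.5%
Balance at month 4: £5,666,499.0000 × (1 + 0.015)^4 = £6,014,215.4983…
After £2,039,900.00 payment: £6,014,215.4983… − £2,039,900.00 = £3,974,315.4983…
Balance at month 11: £3,974,315.4983… × (1 + 0.015)^7 = £4,410,873.8380…
Penalty: 11 × 1% × £5,666,499.00 = £623,314.89
Final settlement = outstanding balance + penalty = £4,410,873.8380… + £623,314.89 = £5,034,188.73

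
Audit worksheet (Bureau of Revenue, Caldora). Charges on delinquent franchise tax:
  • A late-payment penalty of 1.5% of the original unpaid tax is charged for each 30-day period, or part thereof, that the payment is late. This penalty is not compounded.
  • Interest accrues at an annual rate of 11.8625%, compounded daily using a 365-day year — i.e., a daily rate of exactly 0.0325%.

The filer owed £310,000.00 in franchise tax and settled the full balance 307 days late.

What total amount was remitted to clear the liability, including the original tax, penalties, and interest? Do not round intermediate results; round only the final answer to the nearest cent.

Penalty periods: ⌈307/30⌉ = 11; penalty = 11 × 1.5% × £310,000.00 = £51,150.00
Interest: £310,000.00 × ((1 + 0.000325)^307 − 1) = £310,000.00 × 0.10490437… = £32,520.3553…
Total = £310,000.00 + £51,150.0000 + £32,520.3553… = £393,670.36

£393,670.36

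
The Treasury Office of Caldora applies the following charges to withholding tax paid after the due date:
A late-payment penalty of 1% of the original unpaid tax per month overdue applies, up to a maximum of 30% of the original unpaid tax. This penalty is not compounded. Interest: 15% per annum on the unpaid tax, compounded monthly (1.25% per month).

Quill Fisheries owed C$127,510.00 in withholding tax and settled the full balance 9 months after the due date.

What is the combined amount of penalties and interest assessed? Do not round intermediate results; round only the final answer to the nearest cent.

Penalty: 9 × 1% × C$127,510.00 = C$11,475.90 (below the 30% cap of C$38,253.00)
Interest: C$127,510.00 × ((1 + 0.0125)^9 − 1) = C$127,510.00 × 0.1182922… = C$15,083.4355…
Penalties + interest = C$11,475.9000 + C$15,083.4355… = C$26,559.34

C$26,559.34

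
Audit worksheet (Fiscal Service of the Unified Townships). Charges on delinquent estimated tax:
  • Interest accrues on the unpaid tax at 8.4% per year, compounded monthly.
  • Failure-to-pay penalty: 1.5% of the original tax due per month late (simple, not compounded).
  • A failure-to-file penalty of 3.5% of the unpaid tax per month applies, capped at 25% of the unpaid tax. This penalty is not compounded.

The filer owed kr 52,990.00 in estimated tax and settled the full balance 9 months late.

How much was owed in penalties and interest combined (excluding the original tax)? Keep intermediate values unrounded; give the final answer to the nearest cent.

Failure-to-file: 9 × 3.5% × kr 52,990.00 = kr 16,691.85, capped at 25% × kr 52,990.00 = kr 13,247.50
Failure-to-pay penalty = 1.5% × kr 52,990.00 × 9 mo = kr 7,153.65
Interest (8.4%/yr ÷ 12 = 0.7%/month): kr 52,990.00 × ((1 + 0.007)^9 − 1) = kr 3,433.3873…
Penalties + interest = kr 20,401.1500 + kr 3,433.3873… = kr 23,834.54

kr 23,834.54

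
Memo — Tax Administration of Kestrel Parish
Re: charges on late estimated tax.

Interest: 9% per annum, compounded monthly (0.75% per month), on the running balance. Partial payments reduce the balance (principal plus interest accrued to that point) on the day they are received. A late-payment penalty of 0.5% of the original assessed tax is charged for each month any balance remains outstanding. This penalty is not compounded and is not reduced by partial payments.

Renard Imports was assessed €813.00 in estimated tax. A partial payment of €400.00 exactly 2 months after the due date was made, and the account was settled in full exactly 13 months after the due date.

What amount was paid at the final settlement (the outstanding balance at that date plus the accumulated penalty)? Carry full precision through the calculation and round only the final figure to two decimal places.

€514.51

Balance at month 2: €813.0000 × (1 + 0.0075)^2 = €825.2407…
After €400.00 payment: €825.2407… − €400.00 = €425.2407…
Balance at month 13: €425.2407… × (1 + 0.0075)^11 = €461.6687…
Penalty: 13 × 0.5% × €813.00 = €52.85…
Final settlement = outstanding balance + penalty = €461.6687… + €52.85… = €514.51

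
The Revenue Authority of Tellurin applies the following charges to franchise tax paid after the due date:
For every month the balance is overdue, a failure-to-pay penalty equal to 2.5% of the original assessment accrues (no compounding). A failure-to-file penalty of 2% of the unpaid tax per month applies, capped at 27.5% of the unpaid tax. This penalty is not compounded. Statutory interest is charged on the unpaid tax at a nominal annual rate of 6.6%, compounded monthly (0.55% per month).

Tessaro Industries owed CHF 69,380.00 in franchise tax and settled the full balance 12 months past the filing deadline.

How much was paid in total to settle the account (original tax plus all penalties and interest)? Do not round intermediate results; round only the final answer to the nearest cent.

Failure-to-file: 12 × 2% × CHF 69,380.00 = CHF 16,651.20 (under the 27.5% cap)
Failure-to-pay penalty: 12 × 2.5% × CHF 69,380.00 = CHF 20,814.00
Interest: CHF 69,380.00 × ((1 + 0.0055)^12 − 1) = CHF 69,380.00 × 0.0680336… = CHF 4,720.1684…
Total = CHF 69,380.00 + CHF 37,465.2000 + CHF 4,720.1684… = CHF 111,565.37

CHF 111,565.37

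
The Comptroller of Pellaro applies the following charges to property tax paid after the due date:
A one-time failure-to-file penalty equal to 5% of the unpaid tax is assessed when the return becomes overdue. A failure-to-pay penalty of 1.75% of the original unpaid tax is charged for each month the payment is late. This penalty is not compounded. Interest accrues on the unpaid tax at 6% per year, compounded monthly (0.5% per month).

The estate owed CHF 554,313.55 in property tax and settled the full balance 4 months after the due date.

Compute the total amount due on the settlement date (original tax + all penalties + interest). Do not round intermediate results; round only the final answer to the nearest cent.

CHF 632,000.87

Failure-to-file penalty: 5% × CHF 554,313.55 = CHF 27,715.68…
Failure-to-pay penalty = 1.75% × CHF 554,313.55 × 4 mo = CHF 38,801.95…
Interest: CHF 554,313.55 × ((1 + 0.005)^4 − 1) = CHF 554,313.55 × 0.0201505… = CHF 11,169.6955…
Total = CHF 554,313.55 + CHF 66,517.6260 + CHF 11,169.6955… = CHF 632,000.87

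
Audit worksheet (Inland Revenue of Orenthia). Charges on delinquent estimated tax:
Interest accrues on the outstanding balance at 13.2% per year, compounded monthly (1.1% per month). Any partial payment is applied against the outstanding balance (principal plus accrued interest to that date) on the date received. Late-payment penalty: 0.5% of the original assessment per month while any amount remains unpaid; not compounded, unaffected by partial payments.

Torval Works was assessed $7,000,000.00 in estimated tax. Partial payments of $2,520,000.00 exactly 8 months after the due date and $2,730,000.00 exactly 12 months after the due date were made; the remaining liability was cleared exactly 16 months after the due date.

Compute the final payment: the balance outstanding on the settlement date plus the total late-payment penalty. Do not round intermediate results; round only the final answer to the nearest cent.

$3,296,444.32

Balance at month 8: $7,000,000.0000 × (1 + 0.011)^8 = $7,640,244.9896…
After $2,520,000.00 payment: $7,640,244.9896… − $2,520,000.00 = $5,120,244.9896…
Balance at month 12: $5,120,244.9896… × (1 + 0.011)^4 = $5,349,280.4021…
After $2,730,000.00 payment: $5,349,280.4021… − $2,730,000.00 = $2,619,280.4021…
Balance at month 16: $2,619,280.4021… × (1 + 0.011)^4 = $2,736,444.3208…
Penalty: 16 × 0.5% × $7,000,000.00 = $560,000.00
Final settlement = outstanding balance + penalty = $2,736,444.3208… + $560,000.00 = $3,296,444.32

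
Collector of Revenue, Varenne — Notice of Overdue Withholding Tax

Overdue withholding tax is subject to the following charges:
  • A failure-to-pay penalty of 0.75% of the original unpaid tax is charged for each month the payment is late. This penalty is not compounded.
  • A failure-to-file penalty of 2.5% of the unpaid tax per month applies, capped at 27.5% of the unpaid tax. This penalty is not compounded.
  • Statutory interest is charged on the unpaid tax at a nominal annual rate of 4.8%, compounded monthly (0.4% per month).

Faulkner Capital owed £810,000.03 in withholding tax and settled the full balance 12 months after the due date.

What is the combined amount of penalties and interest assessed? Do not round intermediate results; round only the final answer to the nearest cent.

£335,396.88

Failure-to-file: 12 × 2.5% × £810,000.03 = £243,000.01…, capped at 27.5% × £810,000.03 = £222,750.01…
Failure-to-pay penalty = 0.75% × £810,000.03 × 12 mo = £72,900.00…
Interest: £810,000.03 × ((1 + 0.004)^12 − 1) = £810,000.03 × 0.0490702… = £39,746.8696…
Penalties + interest = £295,650.0110… + £39,746.8696… = £335,396.88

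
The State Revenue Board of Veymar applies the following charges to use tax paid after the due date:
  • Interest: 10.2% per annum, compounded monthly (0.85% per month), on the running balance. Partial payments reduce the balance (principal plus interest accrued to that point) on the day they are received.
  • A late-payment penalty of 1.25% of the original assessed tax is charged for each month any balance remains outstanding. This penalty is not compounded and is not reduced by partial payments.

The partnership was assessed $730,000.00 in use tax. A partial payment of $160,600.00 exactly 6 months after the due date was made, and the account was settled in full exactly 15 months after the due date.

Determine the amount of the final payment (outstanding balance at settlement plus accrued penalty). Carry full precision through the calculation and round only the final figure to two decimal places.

Balance at month 6: $730,000.0000 × (1 + 0.0085)^6 = $768,030.1611…
After $160,600.00 payment: $768,030.1611… − $160,600.00 = $607,430.1611…
Balance at month 15: $607,430.1611… × (1 + 0.0085)^9 = $655,510.2324…
Penalty: 15 × 1.25% × $730,000.00 = $136,875.00
Final settlement = outstanding balance + penalty = $655,510.2324… + $136,875.00 = $792,385.23

$792,385.23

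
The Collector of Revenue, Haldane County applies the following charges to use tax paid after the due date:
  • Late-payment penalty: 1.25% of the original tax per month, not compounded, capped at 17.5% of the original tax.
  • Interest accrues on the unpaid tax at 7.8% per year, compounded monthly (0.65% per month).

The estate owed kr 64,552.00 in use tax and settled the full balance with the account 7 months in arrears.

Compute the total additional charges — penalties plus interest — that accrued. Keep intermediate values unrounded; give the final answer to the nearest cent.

kr 8,643.31

Penalty: 7 × 1.25% × kr 64,552.00 = kr 5,648.30 (below the 17.5% cap of kr 11,296.60)
Interest: kr 64,552.00 × ((1 + 0.0065)^7 − 1) = kr 64,552.00 × 0.0463969… = kr 2,995.0143…
Penalties + interest = kr 5,648.3000 + kr 2,995.0143… = kr 8,643.31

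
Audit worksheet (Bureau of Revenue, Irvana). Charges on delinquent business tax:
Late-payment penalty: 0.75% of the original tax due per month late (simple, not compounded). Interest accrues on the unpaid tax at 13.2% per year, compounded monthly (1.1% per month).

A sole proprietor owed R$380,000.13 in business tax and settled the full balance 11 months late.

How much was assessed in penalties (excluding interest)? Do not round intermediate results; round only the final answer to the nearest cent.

R$31,350.01

Late-payment penalty = 0.75% × R$380,000.13 × 11 mo = R$31,350.01…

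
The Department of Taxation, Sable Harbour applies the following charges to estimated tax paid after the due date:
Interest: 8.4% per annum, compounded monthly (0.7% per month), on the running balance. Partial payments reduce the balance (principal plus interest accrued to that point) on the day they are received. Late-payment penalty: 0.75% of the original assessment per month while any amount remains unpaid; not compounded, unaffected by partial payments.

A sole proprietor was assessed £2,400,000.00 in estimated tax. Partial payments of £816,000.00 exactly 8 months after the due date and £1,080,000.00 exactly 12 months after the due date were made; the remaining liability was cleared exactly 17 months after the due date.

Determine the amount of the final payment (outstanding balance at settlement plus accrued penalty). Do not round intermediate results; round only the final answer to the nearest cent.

Balance at month 8: £2,400,000.0000 × (1 + 0.007)^8 = £2,537,739.3048…
After £816,000.00 payment: £2,537,739.3048… − £816,000.00 = £1,721,739.3048…
Balance at month 12: £1,721,739.3048… × (1 + 0.007)^4 = £1,770,456.5631…
After £1,080,000.00 payment: £1,770,456.5631… − £1,080,000.00 = £690,456.5631…
Balance at month 17: £690,456.5631… × (1 + 0.007)^5 = £714,963.2431…
Penalty: 17 × 0.75% × £2,400,000.00 = £306,000.00
Final settlement = outstanding balance + penalty = £714,963.2431… + £306,000.00 = £1,020,963.24

£1,020,963.24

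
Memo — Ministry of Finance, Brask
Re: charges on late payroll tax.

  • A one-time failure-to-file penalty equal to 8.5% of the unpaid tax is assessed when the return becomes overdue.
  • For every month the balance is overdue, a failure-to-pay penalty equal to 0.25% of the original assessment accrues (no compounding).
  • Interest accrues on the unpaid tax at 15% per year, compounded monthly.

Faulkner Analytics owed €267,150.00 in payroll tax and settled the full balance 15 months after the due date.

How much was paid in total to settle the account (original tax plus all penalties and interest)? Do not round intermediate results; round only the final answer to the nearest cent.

€354,595.99

Failure-to-file penalty: 8.5% × €267,150.00 = €22,707.75
Failure-to-pay penalty = 0.25% × €267,150.00 × 15 mo = €10,018.13…
Interest (15%/yr ÷ 12 = 1.25%/month): €267,150.00 × ((1 + 0.0125)^15 − 1) = €54,720.1162…
Total = €267,150.00 + €32,725.8750 + €54,720.1162… = €354,595.99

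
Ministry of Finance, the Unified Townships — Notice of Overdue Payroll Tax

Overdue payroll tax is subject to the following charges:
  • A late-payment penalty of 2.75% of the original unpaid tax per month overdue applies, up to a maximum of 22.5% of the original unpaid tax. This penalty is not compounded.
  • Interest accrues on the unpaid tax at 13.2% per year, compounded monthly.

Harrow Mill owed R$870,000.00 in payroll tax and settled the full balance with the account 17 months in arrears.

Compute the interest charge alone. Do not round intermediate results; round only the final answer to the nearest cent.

Interest (13.2%/yr ÷ 12 = 1.1%/month): R$870,000.00 × ((1 + 0.011)^17 − 1) = R$177,825.3417…

R$177,825.34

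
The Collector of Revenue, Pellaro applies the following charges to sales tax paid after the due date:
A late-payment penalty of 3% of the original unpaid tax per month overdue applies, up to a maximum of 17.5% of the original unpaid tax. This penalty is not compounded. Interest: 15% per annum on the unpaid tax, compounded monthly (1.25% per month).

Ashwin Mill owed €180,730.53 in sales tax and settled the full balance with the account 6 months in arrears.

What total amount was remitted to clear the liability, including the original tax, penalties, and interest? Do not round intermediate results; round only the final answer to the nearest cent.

€226,343.88

Penalty (uncapped): 6 × 3% × €180,730.53 = €32,531.50…; cap = 17.5% × €180,730.53 = €31,627.84… → penalty = €31,627.84…
Interest: €180,730.53 × ((1 + 0.0125)^6 − 1) = €180,730.53 × 0.0773832… = €13,985.5032…
Total = €180,730.53 + €31,627.8428… + €13,985.5032… = €226,343.88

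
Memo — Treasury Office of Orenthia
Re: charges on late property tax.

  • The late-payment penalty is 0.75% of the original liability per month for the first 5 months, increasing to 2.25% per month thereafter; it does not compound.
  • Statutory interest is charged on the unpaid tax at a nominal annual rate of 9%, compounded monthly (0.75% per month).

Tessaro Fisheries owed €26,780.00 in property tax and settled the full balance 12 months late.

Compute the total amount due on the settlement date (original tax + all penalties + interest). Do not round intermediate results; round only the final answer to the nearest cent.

€34,514.25

Penalty, months 1–5: 5 × 0.75% × €26,780.00 = €1,004.25
Penalty, months 6–12: 7 × 2.25% × €26,780.00 = €4,217.85
Interest: €26,780.00 × ((1 + 0.0075)^12 − 1) = €26,780.00 × 0.0938069… = €2,512.1487…
Total = €26,780.00 + €5,222.1000 + €2,512.1487… = €34,514.25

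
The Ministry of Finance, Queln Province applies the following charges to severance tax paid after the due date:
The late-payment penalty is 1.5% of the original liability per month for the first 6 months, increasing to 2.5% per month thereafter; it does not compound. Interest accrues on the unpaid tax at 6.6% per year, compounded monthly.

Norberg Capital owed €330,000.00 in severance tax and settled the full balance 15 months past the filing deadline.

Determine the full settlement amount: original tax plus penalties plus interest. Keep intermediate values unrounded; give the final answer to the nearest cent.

€462,248.56

Penalty, months 1–6: 6 × 1.5% × €330,000.00 = €29,700.00
Penalty, months 7–15: 9 × 2.5% × €330,000.00 = €74,250.00
Interest (6.6%/yr ÷ 12 = 0.55%/month): €330,000.00 × ((1 + 0.0055)^15 − 1) = €28,298.5609…
Total = €330,000.00 + €103,950.0000 + €28,298.5609… = €462,248.56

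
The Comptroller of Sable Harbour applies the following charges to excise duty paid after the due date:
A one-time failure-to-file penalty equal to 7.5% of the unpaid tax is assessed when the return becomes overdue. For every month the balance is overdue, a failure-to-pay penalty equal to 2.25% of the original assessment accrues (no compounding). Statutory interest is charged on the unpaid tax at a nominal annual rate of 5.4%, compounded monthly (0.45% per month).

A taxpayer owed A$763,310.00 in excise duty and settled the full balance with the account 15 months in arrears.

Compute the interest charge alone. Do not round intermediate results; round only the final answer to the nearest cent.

Interest: A$763,310.00 × ((1 + 0.0045)^15 − 1) = A$763,310.00 × 0.0696683… = A$53,178.4927…

A$53,178.49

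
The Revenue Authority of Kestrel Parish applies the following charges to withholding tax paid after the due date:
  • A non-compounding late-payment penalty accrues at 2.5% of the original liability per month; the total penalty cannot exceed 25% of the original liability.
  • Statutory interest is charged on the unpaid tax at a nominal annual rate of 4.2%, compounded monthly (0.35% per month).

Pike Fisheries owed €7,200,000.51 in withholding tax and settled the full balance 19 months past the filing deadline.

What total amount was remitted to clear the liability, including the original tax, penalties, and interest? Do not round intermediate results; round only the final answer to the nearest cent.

€9,494,186.23

Penalty (uncapped): 19 × 2.5% × €7,200,000.51 = €3,420,000.24…; cap = 25% × €7,200,000.51 = €1,800,000.13… → penalty = €1,800,000.13…
Interest: €7,200,000.51 × ((1 + 0.0035)^19 − 1) = €7,200,000.51 × 0.0686369… = €494,185.5975…
Total = €7,200,000.51 + €1,800,000.1275 + €494,185.5975… = €9,494,186.23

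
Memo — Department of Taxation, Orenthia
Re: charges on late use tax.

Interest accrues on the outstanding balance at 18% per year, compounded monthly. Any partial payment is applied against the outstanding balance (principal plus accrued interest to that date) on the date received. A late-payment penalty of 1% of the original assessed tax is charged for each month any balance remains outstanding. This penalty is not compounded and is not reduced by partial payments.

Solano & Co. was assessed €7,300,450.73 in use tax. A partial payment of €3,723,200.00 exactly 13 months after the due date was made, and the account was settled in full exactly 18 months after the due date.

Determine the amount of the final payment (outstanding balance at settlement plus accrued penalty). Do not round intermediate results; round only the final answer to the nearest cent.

Monthly rate = 18% ÷ 12 = 1.5%
Balance at month 13: €7,300,450.7300 × (1 + 0.015)^13 = €8,859,479.8259…
After €3,723,200.00 payment: €8,859,479.8259… − €3,723,200.00 = €5,136,279.8259…
Balance at month 18: €5,136,279.8259… × (1 + 0.015)^5 = €5,533,232.0960…
Penalty: 18 × 1% × €7,300,450.73 = €1,314,081.13…
Final settlement = outstanding balance + penalty = €5,533,232.0960… + €1,314,081.13… = €6,847,313.23

€6,847,313.23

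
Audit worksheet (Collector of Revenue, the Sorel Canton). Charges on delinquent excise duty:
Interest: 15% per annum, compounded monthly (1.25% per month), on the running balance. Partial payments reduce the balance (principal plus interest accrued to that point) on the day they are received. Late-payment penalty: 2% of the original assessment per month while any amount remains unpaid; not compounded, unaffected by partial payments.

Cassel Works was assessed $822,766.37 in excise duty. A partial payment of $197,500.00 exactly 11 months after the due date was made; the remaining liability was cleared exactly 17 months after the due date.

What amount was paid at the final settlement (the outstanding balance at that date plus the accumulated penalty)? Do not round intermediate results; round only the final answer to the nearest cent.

$1,083,187.53

Balance at month 11: $822,766.3700 × (1 + 0.0125)^11 = $943,239.2899…
After $197,500.00 payment: $943,239.2899… − $197,500.00 = $745,739.2899…
Balance at month 17: $745,739.2899… × (1 + 0.0125)^6 = $803,446.9680…
Penalty: 17 × 2% × $822,766.37 = $279,740.57…
Final settlement = outstanding balance + penalty = $803,446.9680… + $279,740.57… = $1,083,187.53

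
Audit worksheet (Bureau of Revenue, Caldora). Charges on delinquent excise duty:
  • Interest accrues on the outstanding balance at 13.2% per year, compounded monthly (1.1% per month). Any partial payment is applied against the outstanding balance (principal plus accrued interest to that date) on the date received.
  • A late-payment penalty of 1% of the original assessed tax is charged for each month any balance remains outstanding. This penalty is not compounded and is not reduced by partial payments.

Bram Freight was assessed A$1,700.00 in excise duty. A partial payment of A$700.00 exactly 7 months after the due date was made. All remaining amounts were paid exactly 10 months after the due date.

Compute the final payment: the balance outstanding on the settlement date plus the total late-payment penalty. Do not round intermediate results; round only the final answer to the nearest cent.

Balance at month 7: A$1,700.0000 × (1 + 0.011)^7 = A$1,835.2998…
After A$700.00 payment: A$1,835.2998… − A$700.00 = A$1,135.2998…
Balance at month 10: A$1,135.2998… × (1 + 0.011)^3 = A$1,173.1783…
Penalty: 10 × 1% × A$1,700.00 = A$170.00
Final settlement = outstanding balance + penalty = A$1,173.1783… + A$170.00 = A$1,343.18

A$1,343.18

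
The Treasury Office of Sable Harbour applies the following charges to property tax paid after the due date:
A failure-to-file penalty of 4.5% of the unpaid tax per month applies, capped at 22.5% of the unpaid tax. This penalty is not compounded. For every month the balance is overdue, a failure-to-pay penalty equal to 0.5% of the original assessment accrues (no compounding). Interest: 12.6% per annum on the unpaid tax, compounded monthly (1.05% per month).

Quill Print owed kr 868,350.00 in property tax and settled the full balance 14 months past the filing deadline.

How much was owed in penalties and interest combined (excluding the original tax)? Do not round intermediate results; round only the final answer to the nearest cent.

kr 392,899.33

Failure-to-file: 14 × 4.5% × kr 868,350.00 = kr 547,060.50, capped at 22.5% × kr 868,350.00 = kr 195,378.75
Failure-to-pay penalty: 14 × 0.5% × kr 868,350.00 = kr 60,784.50
Interest: kr 868,350.00 × ((1 + 0.0105)^14 − 1) = kr 868,350.00 × 0.1574666… = kr 136,736.0807…
Penalties + interest = kr 256,163.2500 + kr 136,736.0807… = kr 392,899.33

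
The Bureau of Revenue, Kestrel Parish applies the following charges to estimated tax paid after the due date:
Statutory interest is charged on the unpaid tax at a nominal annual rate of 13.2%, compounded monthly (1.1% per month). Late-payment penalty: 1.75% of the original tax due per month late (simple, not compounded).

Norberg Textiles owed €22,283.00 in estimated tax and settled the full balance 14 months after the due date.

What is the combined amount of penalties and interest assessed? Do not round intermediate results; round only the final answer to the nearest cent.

Late-payment penalty = 1.75% × €22,283.00 × 14 mo = €5,459.34…
Interest: €22,283.00 × ((1 + 0.011)^14 − 1) = €22,283.00 × 0.1655105… = €3,688.0697…
Penalties + interest = €5,459.3350 + €3,688.0697… = €9,147.40

€9,147.40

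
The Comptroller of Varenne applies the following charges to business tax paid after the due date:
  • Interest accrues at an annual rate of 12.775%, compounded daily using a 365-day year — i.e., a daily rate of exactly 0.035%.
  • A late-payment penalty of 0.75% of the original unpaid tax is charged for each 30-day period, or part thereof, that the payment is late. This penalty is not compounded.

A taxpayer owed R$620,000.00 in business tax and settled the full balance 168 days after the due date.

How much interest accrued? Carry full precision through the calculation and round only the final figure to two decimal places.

Interest: R$620,000.00 × ((1 + 0.00035)^168 − 1) = R$620,000.00 × 0.06055220… = R$37,542.3617…

R$37,542.36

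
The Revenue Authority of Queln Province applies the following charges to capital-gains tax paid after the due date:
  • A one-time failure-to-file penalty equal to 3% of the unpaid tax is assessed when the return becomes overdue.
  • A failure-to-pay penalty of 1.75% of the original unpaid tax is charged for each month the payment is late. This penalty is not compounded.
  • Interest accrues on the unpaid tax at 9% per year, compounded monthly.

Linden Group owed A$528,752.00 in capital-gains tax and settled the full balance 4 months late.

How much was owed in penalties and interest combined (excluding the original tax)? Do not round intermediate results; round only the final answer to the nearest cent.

Failure-to-file penalty: 3% × A$528,752.00 = A$15,862.56
Failure-to-pay penalty: 4 × 1.75% × A$528,752.00 = A$37,012.64
Interest (9%/yr ÷ 12 = 0.75%/month): A$528,752.00 × ((1 + 0.0075)^4 − 1) = A$16,041.9077…
Penalties + interest = A$52,875.2000 + A$16,041.9077… = A$68,917.11

A$68,917.11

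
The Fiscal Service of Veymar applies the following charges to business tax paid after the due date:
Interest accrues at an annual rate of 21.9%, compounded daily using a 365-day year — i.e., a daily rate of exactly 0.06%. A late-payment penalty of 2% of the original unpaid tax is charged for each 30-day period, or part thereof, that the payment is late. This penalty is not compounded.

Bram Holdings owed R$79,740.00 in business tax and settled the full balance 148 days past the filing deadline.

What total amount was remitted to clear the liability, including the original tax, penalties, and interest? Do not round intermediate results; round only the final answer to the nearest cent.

Penalty periods: ⌈148/30⌉ = 5; penalty = 5 × 2% × R$79,740.00 = R$7,974.00
Interest: R$79,740.00 × ((1 + 0.0006)^148 − 1) = R$79,740.00 × 0.09283296… = R$7,402.5002…
Total = R$79,740.00 + R$7,974.0000 + R$7,402.5002… = R$95,116.50

R$95,116.50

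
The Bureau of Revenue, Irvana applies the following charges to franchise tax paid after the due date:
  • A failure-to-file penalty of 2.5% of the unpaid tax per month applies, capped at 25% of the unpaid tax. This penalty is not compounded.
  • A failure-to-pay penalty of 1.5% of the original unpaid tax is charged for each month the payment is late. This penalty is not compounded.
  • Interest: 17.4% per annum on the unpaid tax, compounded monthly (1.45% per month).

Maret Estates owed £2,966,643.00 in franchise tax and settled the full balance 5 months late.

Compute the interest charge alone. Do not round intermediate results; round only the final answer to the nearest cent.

Interest: £2,966,643.00 × ((1 + 0.0145)^5 − 1) = £2,966,643.00 × 0.0746332… = £221,410.0838…

£221,410.08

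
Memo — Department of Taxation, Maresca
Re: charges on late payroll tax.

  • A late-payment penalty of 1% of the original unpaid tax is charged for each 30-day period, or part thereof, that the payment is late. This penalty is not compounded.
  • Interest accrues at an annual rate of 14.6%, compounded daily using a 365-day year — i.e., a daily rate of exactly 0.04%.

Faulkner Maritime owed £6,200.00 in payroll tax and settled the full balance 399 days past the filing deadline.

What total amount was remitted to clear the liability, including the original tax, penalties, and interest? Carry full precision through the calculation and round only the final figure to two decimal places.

£8,140.63

Penalty periods: ⌈399/30⌉ = 14; penalty = 14 × 1% × £6,200.00 = £868.00
Interest: £6,200.00 × ((1 + 0.0004)^399 − 1) = £6,200.00 × 0.17300413… = £1,072.6256…
Total = £6,200.00 + £868.0000 + £1,072.6256… = £8,140.63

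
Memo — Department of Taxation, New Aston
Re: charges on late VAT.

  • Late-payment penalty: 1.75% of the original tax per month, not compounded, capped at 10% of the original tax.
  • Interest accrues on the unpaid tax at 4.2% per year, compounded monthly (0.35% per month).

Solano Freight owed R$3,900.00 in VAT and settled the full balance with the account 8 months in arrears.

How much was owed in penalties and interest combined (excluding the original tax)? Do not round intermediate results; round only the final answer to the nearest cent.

Penalty (uncapped): 8 × 1.75% × R$3,900.00 = R$546.00; cap = 10% × R$3,900.00 = R$390.00 → penalty = R$390.00
Interest: R$3,900.00 × ((1 + 0.0035)^8 − 1) = R$3,900.00 × 0.0283454… = R$110.5471…
Penalties + interest = R$390.0000 + R$110.5471… = R$500.55

R$500.55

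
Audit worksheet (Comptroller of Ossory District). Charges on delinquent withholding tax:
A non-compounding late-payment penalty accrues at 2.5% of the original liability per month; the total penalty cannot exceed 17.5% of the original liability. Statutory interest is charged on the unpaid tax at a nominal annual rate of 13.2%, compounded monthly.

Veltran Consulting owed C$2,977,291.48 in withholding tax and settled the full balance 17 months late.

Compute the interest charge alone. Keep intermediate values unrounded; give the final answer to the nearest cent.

Interest (13.2%/yr ÷ 12 = 1.1%/month): C$2,977,291.48 × ((1 + 0.011)^17 − 1) = C$608,549.2813…

C$608,549.28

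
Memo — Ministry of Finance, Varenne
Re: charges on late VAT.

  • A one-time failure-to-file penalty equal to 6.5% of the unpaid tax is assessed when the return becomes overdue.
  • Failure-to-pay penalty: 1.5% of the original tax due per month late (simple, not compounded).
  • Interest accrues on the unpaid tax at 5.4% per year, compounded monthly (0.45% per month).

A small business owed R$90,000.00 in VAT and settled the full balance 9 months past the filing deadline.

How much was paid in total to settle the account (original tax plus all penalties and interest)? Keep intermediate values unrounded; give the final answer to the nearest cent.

Failure-to-file penalty: 6.5% × R$90,000.00 = R$5,850.00
Failure-to-pay penalty = 1.5% × R$90,000.00 × 9 mo = R$12,150.00
Interest: R$90,000.00 × ((1 + 0.0045)^9 − 1) = R$90,000.00 × 0.0412367… = R$3,711.3036…
Total = R$90,000.00 + R$18,000.0000 + R$3,711.3036… = R$111,711.30

R$111,711.30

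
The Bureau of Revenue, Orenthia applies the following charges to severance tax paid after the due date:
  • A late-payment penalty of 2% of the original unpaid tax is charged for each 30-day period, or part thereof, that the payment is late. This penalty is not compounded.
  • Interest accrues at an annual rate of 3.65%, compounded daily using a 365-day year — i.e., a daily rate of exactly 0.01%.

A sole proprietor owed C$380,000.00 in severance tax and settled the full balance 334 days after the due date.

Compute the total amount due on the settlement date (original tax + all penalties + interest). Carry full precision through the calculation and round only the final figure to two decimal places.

Penalty periods: ⌈334/30⌉ = 12; penalty = 12 × 2% × C$380,000.00 = C$91,200.00
Interest: C$380,000.00 × ((1 + 0.0001)^334 − 1) = C$380,000.00 × 0.03396232… = C$12,905.6799…
Total = C$380,000.00 + C$91,200.0000 + C$12,905.6799… = C$484,105.68

C$484,105.68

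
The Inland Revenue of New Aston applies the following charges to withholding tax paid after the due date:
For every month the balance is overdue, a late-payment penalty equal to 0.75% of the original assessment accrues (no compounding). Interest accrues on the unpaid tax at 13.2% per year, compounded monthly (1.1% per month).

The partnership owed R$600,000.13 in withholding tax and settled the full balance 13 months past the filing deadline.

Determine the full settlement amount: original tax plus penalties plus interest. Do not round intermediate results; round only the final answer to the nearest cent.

Late-payment penalty = 0.75% × R$600,000.13 × 13 mo = R$58,500.01…
Interest: R$600,000.13 × ((1 + 0.011)^13 − 1) = R$600,000.13 × 0.1528293… = R$91,697.6267…
Total = R$600,000.13 + R$58,500.0127… + R$91,697.6267… = R$750,197.77

R$750,197.77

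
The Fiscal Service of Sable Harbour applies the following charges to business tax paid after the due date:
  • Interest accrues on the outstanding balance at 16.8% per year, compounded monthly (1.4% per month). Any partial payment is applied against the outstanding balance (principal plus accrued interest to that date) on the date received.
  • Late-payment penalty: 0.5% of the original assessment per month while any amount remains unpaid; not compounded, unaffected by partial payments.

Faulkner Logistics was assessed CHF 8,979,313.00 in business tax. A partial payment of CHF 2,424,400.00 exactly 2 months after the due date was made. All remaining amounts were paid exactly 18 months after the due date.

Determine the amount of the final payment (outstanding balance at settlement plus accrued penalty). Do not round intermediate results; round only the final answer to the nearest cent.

CHF 9,312,325.24

Balance at month 2: CHF 8,979,313.0000 × (1 + 0.014)^2 = CHF 9,232,493.7093…
After CHF 2,424,400.00 payment: CHF 9,232,493.7093… − CHF 2,424,400.00 = CHF 6,808,093.7093…
Balance at month 18: CHF 6,808,093.7093… × (1 + 0.014)^16 = CHF 8,504,187.0682…
Penalty: 18 × 0.5% × CHF 8,979,313.00 = CHF 808,138.17
Final settlement = outstanding balance + penalty = CHF 8,504,187.0682… + CHF 808,138.17 = CHF 9,312,325.24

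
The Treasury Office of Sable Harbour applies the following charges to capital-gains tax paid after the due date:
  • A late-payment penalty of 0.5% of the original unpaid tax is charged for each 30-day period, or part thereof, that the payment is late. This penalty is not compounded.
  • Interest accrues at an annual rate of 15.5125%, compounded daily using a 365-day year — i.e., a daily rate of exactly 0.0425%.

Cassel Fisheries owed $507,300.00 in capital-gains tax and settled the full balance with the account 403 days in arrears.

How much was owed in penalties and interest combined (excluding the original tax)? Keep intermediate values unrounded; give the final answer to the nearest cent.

$130,261.40

Penalty periods: ⌈403/30⌉ = 14; penalty = 14 × 0.5% × $507,300.00 = $35,511.00
Interest: $507,300.00 × ((1 + 0.000425)^403 − 1) = $507,300.00 × 0.18677390… = $94,750.3977…
Penalties + interest = $35,511.0000 + $94,750.3977… = $130,261.40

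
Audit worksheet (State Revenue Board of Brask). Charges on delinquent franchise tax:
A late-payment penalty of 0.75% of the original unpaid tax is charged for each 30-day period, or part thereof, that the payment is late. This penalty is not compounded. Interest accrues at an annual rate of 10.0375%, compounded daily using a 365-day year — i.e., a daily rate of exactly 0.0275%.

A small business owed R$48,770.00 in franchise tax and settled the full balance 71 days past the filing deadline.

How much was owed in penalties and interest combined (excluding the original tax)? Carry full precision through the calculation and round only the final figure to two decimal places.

Penalty periods: ⌈71/30⌉ = 3; penalty = 3 × 0.75% × R$48,770.00 = R$1,097.33…
Interest: R$48,770.00 × ((1 + 0.000275)^71 − 1) = R$48,770.00 × 0.01971412… = R$961.4577…
Penalties + interest = R$1,097.3250 + R$961.4577… = R$2,058.78

R$2,058.78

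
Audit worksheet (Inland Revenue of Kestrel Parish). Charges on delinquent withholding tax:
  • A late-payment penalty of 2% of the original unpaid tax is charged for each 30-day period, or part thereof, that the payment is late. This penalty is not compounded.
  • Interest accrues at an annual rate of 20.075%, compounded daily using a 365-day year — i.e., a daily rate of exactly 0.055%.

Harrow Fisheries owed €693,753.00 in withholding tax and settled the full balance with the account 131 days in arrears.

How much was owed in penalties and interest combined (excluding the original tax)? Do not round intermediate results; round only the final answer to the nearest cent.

Penalty periods: ⌈131/30⌉ = 5; penalty = 5 × 2% × €693,753.00 = €69,375.30
Interest: €693,753.00 × ((1 + 0.00055)^131 − 1) = €693,753.00 × 0.07468779… = €51,814.8799…
Penalties + interest = €69,375.3000 + €51,814.8799… = €121,190.18

€121,190.18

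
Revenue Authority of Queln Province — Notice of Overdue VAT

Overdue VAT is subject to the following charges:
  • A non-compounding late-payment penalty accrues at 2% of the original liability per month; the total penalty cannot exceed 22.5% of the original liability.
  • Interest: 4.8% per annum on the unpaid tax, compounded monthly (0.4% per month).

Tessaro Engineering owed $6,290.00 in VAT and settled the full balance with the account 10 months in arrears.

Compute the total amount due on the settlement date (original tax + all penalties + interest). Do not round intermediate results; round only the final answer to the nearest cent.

$7,804.18

Penalty: 10 × 2% × $6,290.00 = $1,258.00 (below the 22.5% cap of $1,415.25)
Interest: $6,290.00 × ((1 + 0.004)^10 − 1) = $6,290.00 × 0.0407277… = $256.1774…
Total = $6,290.00 + $1,258.0000 + $256.1774… = $7,804.18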